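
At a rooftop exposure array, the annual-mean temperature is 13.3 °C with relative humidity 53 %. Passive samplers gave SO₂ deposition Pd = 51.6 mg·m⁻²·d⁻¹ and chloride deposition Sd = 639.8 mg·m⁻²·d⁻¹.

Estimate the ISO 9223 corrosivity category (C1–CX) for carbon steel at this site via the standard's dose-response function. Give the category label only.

carbon steel: T>10 °C ⇒ hinge -0.054·(13.3−10) = -0.1782
  SO₂ term: 1.77·51.6^0.52·exp(0.02·53-0.1782) = 33.23
  Cl⁻ term: 0.102·639.8^0.62·exp(0.033·53+0.04·13.3) = 54.82
  sum: 33.23 + 54.82 → r_corr = 88.05 μm/a
88.1 μm/a falls in (80, 200] for carbon steel → category C5

C5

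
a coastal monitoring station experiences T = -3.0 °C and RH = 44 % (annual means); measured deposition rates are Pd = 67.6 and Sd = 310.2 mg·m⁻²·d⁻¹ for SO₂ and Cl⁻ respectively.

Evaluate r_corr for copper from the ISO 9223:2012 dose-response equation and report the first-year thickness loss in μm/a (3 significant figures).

r_corr = 0.244 μm/a

copper: T≤10 °C ⇒ hinge +0.126·(-3.0−10) = -1.6380
  sulphur-dioxide contribution → 0.04132 μm/a
  chloride contribution → 0.203 μm/a
  ⇒ r_corr(copper) = 0.2443 μm/a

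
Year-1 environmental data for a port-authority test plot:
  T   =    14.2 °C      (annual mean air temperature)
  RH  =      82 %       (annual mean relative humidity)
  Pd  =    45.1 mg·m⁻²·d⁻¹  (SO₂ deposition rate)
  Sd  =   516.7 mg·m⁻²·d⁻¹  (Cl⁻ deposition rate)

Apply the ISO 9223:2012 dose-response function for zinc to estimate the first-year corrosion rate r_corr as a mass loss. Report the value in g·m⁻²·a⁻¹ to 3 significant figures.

r_corr = 44.2 g·m⁻²·a⁻¹

zinc: temperature factor f = -0.071·(4.2) = -0.2982
  sulphur-dioxide contribution → 2.224 μm/a
  chloride contribution → 3.969 μm/a
  total first-year rate 6.193 μm/a
Convert to mass loss: 6.193 μm/a × 7.14 g/cm³ = 44.22 g·m⁻²·a⁻¹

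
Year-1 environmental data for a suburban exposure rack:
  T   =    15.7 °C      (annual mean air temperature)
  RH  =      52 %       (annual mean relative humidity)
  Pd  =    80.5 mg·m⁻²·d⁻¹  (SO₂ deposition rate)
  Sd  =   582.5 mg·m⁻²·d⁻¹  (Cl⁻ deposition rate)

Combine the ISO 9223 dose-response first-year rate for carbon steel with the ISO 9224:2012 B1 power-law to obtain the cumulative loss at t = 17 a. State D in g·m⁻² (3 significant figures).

D(17) = 3.15e+03 g·m⁻²

carbon steel: T>10 °C ⇒ hinge -0.054·(15.7−10) = -0.3078
  Pd branch = 1.77·Pd^0.52·e^(0.02·RH+f) = 36.06 μm/a
  Cl⁻ term: 0.102·582.5^0.62·exp(0.033·52+0.04·15.7) = 55.09
  sum: 36.06 + 55.09 → r_corr = 91.15 μm/a
Power-law: D(17) = r_corr · 17^0.523
  D(17) = 91.15 × 17^0.523 = 91.15 × 4.401 = 401.1 μm
  Mass loss = 401.1 μm × 7.85 g/cm³ = 3149 g·m⁻²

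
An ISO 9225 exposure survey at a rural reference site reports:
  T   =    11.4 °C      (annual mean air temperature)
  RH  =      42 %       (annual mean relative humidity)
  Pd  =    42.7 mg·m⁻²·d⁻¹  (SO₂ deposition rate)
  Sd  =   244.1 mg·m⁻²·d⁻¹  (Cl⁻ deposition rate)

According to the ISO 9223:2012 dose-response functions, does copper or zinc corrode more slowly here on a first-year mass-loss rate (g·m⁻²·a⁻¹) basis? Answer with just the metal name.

copper: T>10 °C ⇒ hinge -0.080·(11.4−10) = -0.1120
  SO₂ term: 0.0053·42.7^0.26·exp(0.059·42-0.1120) = 0.1499
  Cl⁻ term: 0.01025·244.1^0.27·exp(0.036·42+0.049·11.4) = 0.3586
  r_corr = 0.1499 + 0.3586 = 0.5085 μm/a
  mass loss = 0.5085 μm/a × 8.96 g/cm³ = 4.556 g·m⁻²·a⁻¹
zinc: f(T) = -0.071·(T−10) [T>10 °C] = -0.0994
  Pd branch = 0.0129·Pd^0.44·e^(0.046·RH+f) = 0.4206 μm/a
  Cl⁻ term: 0.0175·244.1^0.57·exp(0.008·42+0.085·11.4) = 1.482
  r_corr = 0.4206 + 1.482 = 1.902 μm/a
  mass loss = 1.902 μm/a × 7.14 g/cm³ = 13.58 g·m⁻²·a⁻¹
Ordering by g·m⁻²·a⁻¹: zinc (13.6) > copper (4.56)

copper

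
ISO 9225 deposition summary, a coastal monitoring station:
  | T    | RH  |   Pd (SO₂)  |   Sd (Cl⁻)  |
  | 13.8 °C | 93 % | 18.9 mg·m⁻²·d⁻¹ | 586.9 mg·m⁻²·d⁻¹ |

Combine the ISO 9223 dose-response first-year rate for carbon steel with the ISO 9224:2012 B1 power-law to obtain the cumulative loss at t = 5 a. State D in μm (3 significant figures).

carbon steel: temperature factor f = -0.054·(3.8) = -0.2052
  sulphur-dioxide contribution → 42.7 μm/a
  chloride contribution → 198.5 μm/a
  ⇒ r_corr(carbon steel) = 241.2 μm/a
Long-term exponent b (ISO 9224 Table 2, B1) = 0.523
  D(5) = 241.2 × 5^0.523 = 241.2 × 2.32 = 559.6 μm

D(5) = 560 μm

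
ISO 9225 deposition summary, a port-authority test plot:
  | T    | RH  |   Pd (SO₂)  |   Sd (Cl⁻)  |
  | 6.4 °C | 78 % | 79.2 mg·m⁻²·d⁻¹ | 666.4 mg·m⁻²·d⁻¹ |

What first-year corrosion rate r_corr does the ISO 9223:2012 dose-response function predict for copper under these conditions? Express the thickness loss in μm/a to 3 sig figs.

copper: T≤10 °C ⇒ hinge +0.126·(6.4−10) = -0.4536
  Pd branch = 0.0053·Pd^0.26·e^(0.059·RH+f) = 1.046 μm/a
  Sd branch = 0.01025·Sd^0.27·e^(0.036·RH+0.049·T) = 1.345 μm/a
  sum: 1.046 + 1.345 → r_corr = 2.391 μm/a

r_corr = 2.39 μm/a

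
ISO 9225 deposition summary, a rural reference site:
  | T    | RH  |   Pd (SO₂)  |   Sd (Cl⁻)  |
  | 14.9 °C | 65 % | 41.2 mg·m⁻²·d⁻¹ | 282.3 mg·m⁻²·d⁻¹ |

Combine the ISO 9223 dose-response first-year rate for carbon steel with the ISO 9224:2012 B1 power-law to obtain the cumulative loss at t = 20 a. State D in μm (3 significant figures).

carbon steel: temperature factor f = -0.054·(4.9) = -0.2646
  SO₂ term: 1.77·41.2^0.52·exp(0.02·65-0.2646) = 34.47
  Cl⁻ term: 0.102·282.3^0.62·exp(0.033·65+0.04·14.9) = 52.29
  r_corr = 34.47 + 52.29 = 86.76 μm/a
Power-law: D(20) = r_corr · 20^0.523
  D(20) = 86.76 × 20^0.523 = 86.76 × 4.791 = 415.7 μm

D(20) = 416 μm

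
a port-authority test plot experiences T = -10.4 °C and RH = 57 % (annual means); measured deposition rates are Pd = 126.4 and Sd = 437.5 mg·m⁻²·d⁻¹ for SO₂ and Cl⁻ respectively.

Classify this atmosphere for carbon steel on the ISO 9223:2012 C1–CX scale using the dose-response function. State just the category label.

C2

carbon steel: T≤10 °C ⇒ hinge +0.150·(-10.4−10) = -3.0600
  sulphur-dioxide contribution → 3.214 μm/a
  chloride contribution → 19.15 μm/a
  total first-year rate 22.37 μm/a
22.4 μm/a falls in (1.3, 25] for carbon steel → category C2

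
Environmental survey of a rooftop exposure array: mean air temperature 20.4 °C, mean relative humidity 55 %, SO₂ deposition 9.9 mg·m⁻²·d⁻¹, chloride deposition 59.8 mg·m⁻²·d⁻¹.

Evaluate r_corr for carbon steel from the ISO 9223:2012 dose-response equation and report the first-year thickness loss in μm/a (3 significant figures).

carbon steel: f(T) = -0.054·(T−10) [T>10 °C] = -0.5616
  sulphur-dioxide contribution → 9.989 μm/a
  chloride contribution → 17.9 μm/a
  ⇒ r_corr(carbon steel) = 27.89 μm/a

r_corr = 27.9 μm/a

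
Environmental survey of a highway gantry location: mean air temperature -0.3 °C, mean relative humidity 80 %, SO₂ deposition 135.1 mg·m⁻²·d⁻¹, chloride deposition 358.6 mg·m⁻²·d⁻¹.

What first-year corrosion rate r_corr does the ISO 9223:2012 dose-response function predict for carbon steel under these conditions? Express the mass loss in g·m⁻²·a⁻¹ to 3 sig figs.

carbon steel: T≤10 °C ⇒ hinge +0.150·(-0.3−10) = -1.5450
  sulphur-dioxide contribution → 23.98 μm/a
  chloride contribution → 54.17 μm/a
  total first-year rate 78.15 μm/a
Convert to mass loss: 78.15 μm/a × 7.85 g/cm³ = 613.5 g·m⁻²·a⁻¹

r_corr = 613 g·m⁻²·a⁻¹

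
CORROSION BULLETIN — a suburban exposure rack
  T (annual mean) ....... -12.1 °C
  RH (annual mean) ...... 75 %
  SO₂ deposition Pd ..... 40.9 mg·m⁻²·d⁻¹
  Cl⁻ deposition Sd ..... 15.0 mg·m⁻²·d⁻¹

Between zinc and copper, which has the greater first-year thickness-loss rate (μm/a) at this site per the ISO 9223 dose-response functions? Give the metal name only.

zinc: temperature factor f = +0.038·(-22.1) = -0.8398
  SO₂ term: 0.0129·40.9^0.44·exp(0.046·75-0.8398) = 0.8981
  Cl⁻ term: 0.0175·15.0^0.57·exp(0.008·75+0.085·-12.1) = 0.05337
  r_corr = 0.8981 + 0.05337 = 0.9515 μm/a
copper: f(T) = +0.126·(T−10) [T≤10 °C] = -2.7846
  Pd branch = 0.0053·Pd^0.26·e^(0.059·RH+f) = 0.07174 μm/a
  Sd branch = 0.01025·Sd^0.27·e^(0.036·RH+0.049·T) = 0.1751 μm/a
  r_corr = 0.07174 + 0.1751 = 0.2469 μm/a
Ordering by μm/a: zinc (0.952) > copper (0.247)

zinc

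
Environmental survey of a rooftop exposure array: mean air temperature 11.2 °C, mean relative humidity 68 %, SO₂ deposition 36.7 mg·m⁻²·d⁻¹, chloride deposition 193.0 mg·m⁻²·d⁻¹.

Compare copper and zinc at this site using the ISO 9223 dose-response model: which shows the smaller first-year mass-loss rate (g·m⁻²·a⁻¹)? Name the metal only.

copper

copper: f(T) = -0.080·(T−10) [T>10 °C] = -0.0960
  Pd branch = 0.0053·Pd^0.26·e^(0.059·RH+f) = 0.6789 μm/a
  Sd branch = 0.01025·Sd^0.27·e^(0.036·RH+0.049·T) = 0.8498 μm/a
  r_corr = 0.6789 + 0.8498 = 1.529 μm/a
  mass loss = 1.529 μm/a × 8.96 g/cm³ = 13.7 g·m⁻²·a⁻¹
zinc: temperature factor f = -0.071·(1.2) = -0.0852
  SO₂ term: 0.0129·36.7^0.44·exp(0.046·68-0.0852) = 1.32
  Sd branch = 0.0175·Sd^0.57·e^(0.008·RH+0.085·T) = 1.569 μm/a
  sum: 1.32 + 1.569 → r_corr = 2.888 μm/a
  mass loss = 2.888 μm/a × 7.14 g/cm³ = 20.62 g·m⁻²·a⁻¹
Ordering by g·m⁻²·a⁻¹: zinc (20.6) > copper (13.7)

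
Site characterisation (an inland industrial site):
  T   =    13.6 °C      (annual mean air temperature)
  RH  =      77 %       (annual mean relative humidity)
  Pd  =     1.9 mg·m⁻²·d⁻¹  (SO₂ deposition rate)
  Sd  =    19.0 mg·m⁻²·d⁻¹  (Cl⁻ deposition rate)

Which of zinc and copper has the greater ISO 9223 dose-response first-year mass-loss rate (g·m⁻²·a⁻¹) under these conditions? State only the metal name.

copper

zinc: temperature factor f = -0.071·(3.6) = -0.2556
  Pd branch = 0.0129·Pd^0.44·e^(0.046·RH+f) = 0.4576 μm/a
  Sd branch = 0.0175·Sd^0.57·e^(0.008·RH+0.085·T) = 0.5514 μm/a
  r_corr = 0.4576 + 0.5514 = 1.009 μm/a
  mass loss = 1.009 μm/a × 7.14 g/cm³ = 7.205 g·m⁻²·a⁻¹
copper: temperature factor f = -0.080·(3.6) = -0.2880
  SO₂ term: 0.0053·1.9^0.26·exp(0.059·77-0.2880) = 0.4412
  Cl⁻ term: 0.01025·19.0^0.27·exp(0.036·77+0.049·13.6) = 0.7067
  sum: 0.4412 + 0.7067 → r_corr = 1.148 μm/a
  mass loss = 1.148 μm/a × 8.96 g/cm³ = 10.29 g·m⁻²·a⁻¹
Ordering by g·m⁻²·a⁻¹: copper (10.3) > zinc (7.2)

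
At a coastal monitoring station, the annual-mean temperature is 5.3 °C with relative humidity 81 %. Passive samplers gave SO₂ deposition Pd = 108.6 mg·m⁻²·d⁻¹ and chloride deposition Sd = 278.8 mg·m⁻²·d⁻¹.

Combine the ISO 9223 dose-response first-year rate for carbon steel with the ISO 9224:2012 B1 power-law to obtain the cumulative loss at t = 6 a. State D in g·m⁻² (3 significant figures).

D(6) = 2.21e+03 g·m⁻²

carbon steel: T≤10 °C ⇒ hinge +0.150·(5.3−10) = -0.7050
  Pd branch = 1.77·Pd^0.52·e^(0.02·RH+f) = 50.58 μm/a
  Sd branch = 0.102·Sd^0.62·e^(0.033·RH+0.04·T) = 59.93 μm/a
  r_corr = 50.58 + 59.93 = 110.5 μm/a
Long-term exponent b (ISO 9224 Table 2, B1) = 0.523
  D(6) = 110.5 × 6^0.523 = 110.5 × 2.553 = 282.1 μm
  Mass loss = 282.1 μm × 7.85 g/cm³ = 2214 g·m⁻²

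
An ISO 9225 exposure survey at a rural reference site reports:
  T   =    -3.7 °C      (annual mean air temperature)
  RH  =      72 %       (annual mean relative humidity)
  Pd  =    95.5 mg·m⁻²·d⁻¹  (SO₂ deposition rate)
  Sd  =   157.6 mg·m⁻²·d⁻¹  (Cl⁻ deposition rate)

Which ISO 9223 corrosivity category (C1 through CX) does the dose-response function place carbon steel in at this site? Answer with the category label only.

carbon steel: f(T) = +0.150·(T−10) [T≤10 °C] = -2.0550
  Pd branch = 1.77·Pd^0.52·e^(0.02·RH+f) = 10.24 μm/a
  Cl⁻ term: 0.102·157.6^0.62·exp(0.033·72+0.04·-3.7) = 21.81
  r_corr = 10.24 + 21.81 = 32.06 μm/a
32.1 μm/a falls in (25, 50] for carbon steel → category C3

C3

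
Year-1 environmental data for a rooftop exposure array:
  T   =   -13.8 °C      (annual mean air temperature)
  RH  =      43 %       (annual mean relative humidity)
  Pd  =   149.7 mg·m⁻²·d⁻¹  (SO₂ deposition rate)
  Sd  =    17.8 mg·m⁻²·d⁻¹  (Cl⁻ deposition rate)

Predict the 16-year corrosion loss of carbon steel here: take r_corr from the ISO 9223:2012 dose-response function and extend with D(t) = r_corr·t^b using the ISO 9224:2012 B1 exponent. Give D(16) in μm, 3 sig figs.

D(16) = 13.0 μm

carbon steel: temperature factor f = +0.150·(-23.8) = -3.5700
  SO₂ term: 1.77·149.7^0.52·exp(0.02·43-3.5700) = 1.593
  Sd branch = 0.102·Sd^0.62·e^(0.033·RH+0.04·T) = 1.447 μm/a
  r_corr = 1.593 + 1.447 = 3.04 μm/a
Power-law: D(16) = r_corr · 16^0.523
  D(16) = 3.04 × 16^0.523 = 3.04 × 4.263 = 12.96 μm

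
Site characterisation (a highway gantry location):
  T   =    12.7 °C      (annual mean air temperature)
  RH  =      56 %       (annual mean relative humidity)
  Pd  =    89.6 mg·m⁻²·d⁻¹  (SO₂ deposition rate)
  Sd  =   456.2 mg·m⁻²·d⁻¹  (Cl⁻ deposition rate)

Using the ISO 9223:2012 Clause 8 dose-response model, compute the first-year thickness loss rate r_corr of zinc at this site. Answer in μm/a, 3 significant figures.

zinc: temperature factor f = -0.071·(2.7) = -0.1917
  SO₂ term: 0.0129·89.6^0.44·exp(0.046·56-0.1917) = 1.012
  Cl⁻ term: 0.0175·456.2^0.57·exp(0.008·56+0.085·12.7) = 2.643
  sum: 1.012 + 2.643 → r_corr = 3.655 μm/a

r_corr = 3.66 μm/a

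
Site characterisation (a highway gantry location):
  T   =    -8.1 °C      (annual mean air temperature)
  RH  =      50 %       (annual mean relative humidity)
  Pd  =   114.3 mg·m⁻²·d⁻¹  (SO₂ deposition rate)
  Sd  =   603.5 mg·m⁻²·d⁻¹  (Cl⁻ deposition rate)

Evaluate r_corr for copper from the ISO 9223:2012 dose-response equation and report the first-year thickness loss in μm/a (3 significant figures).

copper: f(T) = +0.126·(T−10) [T≤10 °C] = -2.2806
  Pd branch = 0.0053·Pd^0.26·e^(0.059·RH+f) = 0.03549 μm/a
  Cl⁻ term: 0.01025·603.5^0.27·exp(0.036·50+0.049·-8.1) = 0.2349
  r_corr = 0.03549 + 0.2349 = 0.2704 μm/a

r_corr = 0.270 μm/a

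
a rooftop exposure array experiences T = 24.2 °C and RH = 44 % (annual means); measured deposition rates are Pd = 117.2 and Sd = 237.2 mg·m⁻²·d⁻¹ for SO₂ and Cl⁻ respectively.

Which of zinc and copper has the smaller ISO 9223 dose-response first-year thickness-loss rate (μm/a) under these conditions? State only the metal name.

zinc: temperature factor f = -0.071·(14.2) = -1.0082
  sulphur-dioxide contribution → 0.2898 μm/a
  chloride contribution → 4.396 μm/a
  total first-year rate 4.686 μm/a
copper: temperature factor f = -0.080·(14.2) = -1.1360
  sulphur-dioxide contribution → 0.07875 μm/a
  chloride contribution → 0.716 μm/a
  total first-year rate 0.7948 μm/a
Ordering by μm/a: zinc (4.69) > copper (0.795)

copper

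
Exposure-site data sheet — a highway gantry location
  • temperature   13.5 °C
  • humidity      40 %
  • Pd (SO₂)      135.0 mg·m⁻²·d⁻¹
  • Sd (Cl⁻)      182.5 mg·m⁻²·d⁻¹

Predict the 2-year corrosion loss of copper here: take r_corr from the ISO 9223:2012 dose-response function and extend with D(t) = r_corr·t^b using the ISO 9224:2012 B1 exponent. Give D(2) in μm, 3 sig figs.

D(2) = 0.784 μm

copper: T>10 °C ⇒ hinge -0.080·(13.5−10) = -0.2800
  sulphur-dioxide contribution → 0.1519 μm/a
  chloride contribution → 0.3419 μm/a
  ⇒ r_corr(copper) = 0.4938 μm/a
Long-term exponent b (ISO 9224 Table 2, B1) = 0.667
  D(2) = 0.4938 × 2^0.667 = 0.4938 × 1.588 = 0.784 μm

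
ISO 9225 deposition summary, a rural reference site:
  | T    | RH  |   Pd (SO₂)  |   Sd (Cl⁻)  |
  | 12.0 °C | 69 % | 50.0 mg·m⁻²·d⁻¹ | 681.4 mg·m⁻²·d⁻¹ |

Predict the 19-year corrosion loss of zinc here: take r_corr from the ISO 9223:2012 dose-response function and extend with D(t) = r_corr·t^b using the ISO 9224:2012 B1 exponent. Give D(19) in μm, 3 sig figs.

D(19) = 54.4 μm

zinc: f(T) = -0.071·(T−10) [T>10 °C] = -0.1420
  sulphur-dioxide contribution → 1.496 μm/a
  chloride contribution → 3.474 μm/a
  total first-year rate 4.97 μm/a
Long-term exponent b (ISO 9224 Table 2, B1) = 0.813
  D(19) = 4.97 × 19^0.813 = 4.97 × 10.96 = 54.44 μm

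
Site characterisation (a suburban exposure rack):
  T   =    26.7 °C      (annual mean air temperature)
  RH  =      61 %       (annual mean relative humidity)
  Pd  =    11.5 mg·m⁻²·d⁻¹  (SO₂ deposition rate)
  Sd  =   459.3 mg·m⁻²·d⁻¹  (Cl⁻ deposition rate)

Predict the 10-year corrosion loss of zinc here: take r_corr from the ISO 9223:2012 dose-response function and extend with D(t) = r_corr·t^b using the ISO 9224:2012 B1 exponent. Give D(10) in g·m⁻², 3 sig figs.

zinc: f(T) = -0.071·(T−10) [T>10 °C] = -1.1857
  Pd branch = 0.0129·Pd^0.44·e^(0.046·RH+f) = 0.191 μm/a
  Sd branch = 0.0175·Sd^0.57·e^(0.008·RH+0.085·T) = 9.078 μm/a
  r_corr = 0.191 + 9.078 = 9.269 μm/a
Long-term exponent b (ISO 9224 Table 2, B1) = 0.813
  D(10) = 9.269 × 10^0.813 = 9.269 × 6.501 = 60.26 μm
  Mass loss = 60.26 μm × 7.14 g/cm³ = 430.3 g·m⁻²

D(10) = 430 g·m⁻²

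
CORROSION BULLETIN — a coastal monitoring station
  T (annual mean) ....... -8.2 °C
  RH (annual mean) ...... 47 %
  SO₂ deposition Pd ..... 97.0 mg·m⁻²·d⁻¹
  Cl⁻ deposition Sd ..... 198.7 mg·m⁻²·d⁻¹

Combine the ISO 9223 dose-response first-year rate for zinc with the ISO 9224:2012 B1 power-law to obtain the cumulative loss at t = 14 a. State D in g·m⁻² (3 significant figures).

zinc: temperature factor f = +0.038·(-18.2) = -0.6916
  Pd branch = 0.0129·Pd^0.44·e^(0.046·RH+f) = 0.4201 μm/a
  Cl⁻ term: 0.0175·198.7^0.57·exp(0.008·47+0.085·-8.2) = 0.2592
  r_corr = 0.4201 + 0.2592 = 0.6793 μm/a
Power-law: D(14) = r_corr · 14^0.813
  D(14) = 0.6793 × 14^0.813 = 0.6793 × 8.547 = 5.806 μm
  Mass loss = 5.806 μm × 7.14 g/cm³ = 41.45 g·m⁻²

D(14) = 41.5 g·m⁻²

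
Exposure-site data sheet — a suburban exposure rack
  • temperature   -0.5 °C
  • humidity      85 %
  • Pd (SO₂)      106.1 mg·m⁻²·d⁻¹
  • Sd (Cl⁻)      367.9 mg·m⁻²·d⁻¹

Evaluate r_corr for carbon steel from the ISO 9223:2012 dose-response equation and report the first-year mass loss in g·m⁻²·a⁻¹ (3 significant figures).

carbon steel: temperature factor f = +0.150·(-10.5) = -1.5750
  Pd branch = 1.77·Pd^0.52·e^(0.02·RH+f) = 22.68 μm/a
  Sd branch = 0.102·Sd^0.62·e^(0.033·RH+0.04·T) = 64.4 μm/a
  sum: 22.68 + 64.4 → r_corr = 87.08 μm/a
Convert to mass loss: 87.08 μm/a × 7.85 g/cm³ = 683.5 g·m⁻²·a⁻¹

r_corr = 684 g·m⁻²·a⁻¹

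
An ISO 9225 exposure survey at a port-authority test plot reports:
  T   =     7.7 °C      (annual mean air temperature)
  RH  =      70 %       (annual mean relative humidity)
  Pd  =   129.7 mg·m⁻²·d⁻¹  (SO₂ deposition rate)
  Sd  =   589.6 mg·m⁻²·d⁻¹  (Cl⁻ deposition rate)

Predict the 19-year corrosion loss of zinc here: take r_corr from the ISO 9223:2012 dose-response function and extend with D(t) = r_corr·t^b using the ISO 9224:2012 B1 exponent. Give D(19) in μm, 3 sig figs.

D(19) = 52.1 μm

zinc: temperature factor f = +0.038·(-2.3) = -0.0874
  Pd branch = 0.0129·Pd^0.44·e^(0.046·RH+f) = 2.516 μm/a
  Cl⁻ term: 0.0175·589.6^0.57·exp(0.008·70+0.085·7.7) = 2.237
  sum: 2.516 + 2.237 → r_corr = 4.753 μm/a
Power-law: D(19) = r_corr · 19^0.813
  D(19) = 4.753 × 19^0.813 = 4.753 × 10.96 = 52.08 μm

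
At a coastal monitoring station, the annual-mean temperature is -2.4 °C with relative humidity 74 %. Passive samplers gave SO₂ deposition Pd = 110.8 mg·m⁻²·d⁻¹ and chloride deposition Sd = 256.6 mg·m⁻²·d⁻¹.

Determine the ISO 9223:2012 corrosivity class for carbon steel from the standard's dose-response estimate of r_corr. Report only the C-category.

C3

carbon steel: f(T) = +0.150·(T−10) [T≤10 °C] = -1.8600
  SO₂ term: 1.77·110.8^0.52·exp(0.02·74-1.8600) = 14
  Sd branch = 0.102·Sd^0.62·e^(0.033·RH+0.04·T) = 33.2 μm/a
  r_corr = 14 + 33.2 = 47.2 μm/a
ISO 9223 Table 2 (carbon steel): 25 < 47.2 ≤ 50 μm/a ⇒ C3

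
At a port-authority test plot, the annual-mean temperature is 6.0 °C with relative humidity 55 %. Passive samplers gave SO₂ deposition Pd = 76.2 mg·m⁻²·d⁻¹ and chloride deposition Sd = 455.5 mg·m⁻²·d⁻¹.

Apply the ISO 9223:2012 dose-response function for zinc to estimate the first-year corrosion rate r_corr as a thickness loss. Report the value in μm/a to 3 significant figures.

r_corr = 2.42 μm/a

zinc: temperature factor f = +0.038·(-4.0) = -0.1520
  SO₂ term: 0.0129·76.2^0.44·exp(0.046·55-0.1520) = 0.9363
  Sd branch = 0.0175·Sd^0.57·e^(0.008·RH+0.085·T) = 1.482 μm/a
  sum: 0.9363 + 1.482 → r_corr = 2.419 μm/a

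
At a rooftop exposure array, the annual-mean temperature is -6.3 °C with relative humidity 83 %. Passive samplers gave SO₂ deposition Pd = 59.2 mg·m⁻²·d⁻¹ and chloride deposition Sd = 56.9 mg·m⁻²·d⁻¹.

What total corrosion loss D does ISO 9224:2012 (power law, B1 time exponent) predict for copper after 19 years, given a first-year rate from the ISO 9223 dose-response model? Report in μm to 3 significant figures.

D(19) = 5.04 μm

copper: temperature factor f = +0.126·(-16.3) = -2.0538
  sulphur-dioxide contribution → 0.2629 μm/a
  chloride contribution → 0.4448 μm/a
  total first-year rate 0.7078 μm/a
Long-term exponent b (ISO 9224 Table 2, B1) = 0.667
  D(19) = 0.7078 × 19^0.667 = 0.7078 × 7.127 = 5.045 μm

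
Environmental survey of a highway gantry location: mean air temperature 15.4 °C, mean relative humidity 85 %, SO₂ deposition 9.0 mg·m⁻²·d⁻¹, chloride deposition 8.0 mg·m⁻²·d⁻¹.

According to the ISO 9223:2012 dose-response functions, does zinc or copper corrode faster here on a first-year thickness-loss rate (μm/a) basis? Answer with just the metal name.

zinc: f(T) = -0.071·(T−10) [T>10 °C] = -0.3834
  Pd branch = 0.0129·Pd^0.44·e^(0.046·RH+f) = 1.154 μm/a
  Cl⁻ term: 0.0175·8.0^0.57·exp(0.008·85+0.085·15.4) = 0.4184
  r_corr = 1.154 + 0.4184 = 1.572 μm/a
copper: temperature factor f = -0.080·(5.4) = -0.4320
  Pd branch = 0.0053·Pd^0.26·e^(0.059·RH+f) = 0.9178 μm/a
  Cl⁻ term: 0.01025·8.0^0.27·exp(0.036·85+0.049·15.4) = 0.8151
  sum: 0.9178 + 0.8151 → r_corr = 1.733 μm/a
Ordering by μm/a: copper (1.73) > zinc (1.57)

copper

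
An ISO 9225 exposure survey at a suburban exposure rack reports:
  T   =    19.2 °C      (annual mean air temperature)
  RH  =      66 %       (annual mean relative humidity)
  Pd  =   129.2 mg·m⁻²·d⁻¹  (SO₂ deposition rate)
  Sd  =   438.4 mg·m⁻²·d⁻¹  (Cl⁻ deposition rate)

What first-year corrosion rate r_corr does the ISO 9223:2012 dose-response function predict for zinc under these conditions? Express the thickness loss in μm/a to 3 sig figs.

zinc: T>10 °C ⇒ hinge -0.071·(19.2−10) = -0.6532
  Pd branch = 0.0129·Pd^0.44·e^(0.046·RH+f) = 1.187 μm/a
  Sd branch = 0.0175·Sd^0.57·e^(0.008·RH+0.085·T) = 4.864 μm/a
  r_corr = 1.187 + 4.864 = 6.051 μm/a

r_corr = 6.05 μm/a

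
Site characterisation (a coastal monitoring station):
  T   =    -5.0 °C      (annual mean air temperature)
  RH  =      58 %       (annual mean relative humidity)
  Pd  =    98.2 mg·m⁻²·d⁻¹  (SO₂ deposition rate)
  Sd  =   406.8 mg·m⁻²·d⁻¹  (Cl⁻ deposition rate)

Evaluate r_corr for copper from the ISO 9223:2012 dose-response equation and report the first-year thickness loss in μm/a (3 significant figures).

r_corr = 0.409 μm/a

copper: temperature factor f = +0.126·(-15.0) = -1.8900
  sulphur-dioxide contribution → 0.08083 μm/a
  chloride contribution → 0.3278 μm/a
  ⇒ r_corr(copper) = 0.4087 μm/a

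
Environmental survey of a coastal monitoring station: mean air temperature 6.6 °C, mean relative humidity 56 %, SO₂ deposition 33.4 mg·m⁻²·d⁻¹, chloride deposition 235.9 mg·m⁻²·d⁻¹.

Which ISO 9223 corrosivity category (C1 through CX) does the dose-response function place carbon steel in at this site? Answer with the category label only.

carbon steel: T≤10 °C ⇒ hinge +0.150·(6.6−10) = -0.5100
  sulphur-dioxide contribution → 20.19 μm/a
  chloride contribution → 24.94 μm/a
  ⇒ r_corr(carbon steel) = 45.14 μm/a
ISO 9223 Table 2 (carbon steel): 25 < 45.1 ≤ 50 μm/a ⇒ C3

C3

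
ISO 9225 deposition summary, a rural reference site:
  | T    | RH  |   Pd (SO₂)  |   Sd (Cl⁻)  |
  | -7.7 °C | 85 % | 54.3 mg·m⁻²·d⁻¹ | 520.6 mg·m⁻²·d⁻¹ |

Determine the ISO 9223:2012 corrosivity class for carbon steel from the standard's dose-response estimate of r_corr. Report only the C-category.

C4

carbon steel: temperature factor f = +0.150·(-17.7) = -2.6550
  Pd branch = 1.77·Pd^0.52·e^(0.02·RH+f) = 5.436 μm/a
  Sd branch = 0.102·Sd^0.62·e^(0.033·RH+0.04·T) = 59.88 μm/a
  sum: 5.436 + 59.88 → r_corr = 65.31 μm/a
ISO 9223 Table 2 (carbon steel): 50 < 65.3 ≤ 80 μm/a ⇒ C4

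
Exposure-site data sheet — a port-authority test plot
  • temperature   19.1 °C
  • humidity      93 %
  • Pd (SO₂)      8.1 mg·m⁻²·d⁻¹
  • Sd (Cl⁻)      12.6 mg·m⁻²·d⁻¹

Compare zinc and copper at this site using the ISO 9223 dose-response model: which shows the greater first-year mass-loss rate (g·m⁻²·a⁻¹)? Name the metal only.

zinc: temperature factor f = -0.071·(9.1) = -0.6461
  SO₂ term: 0.0129·8.1^0.44·exp(0.046·93-0.6461) = 1.224
  Cl⁻ term: 0.0175·12.6^0.57·exp(0.008·93+0.085·19.1) = 0.7915
  sum: 1.224 + 0.7915 → r_corr = 2.015 μm/a
  mass loss = 2.015 μm/a × 7.14 g/cm³ = 14.39 g·m⁻²·a⁻¹
copper: f(T) = -0.080·(T−10) [T>10 °C] = -0.7280
  Pd branch = 0.0053·Pd^0.26·e^(0.059·RH+f) = 1.065 μm/a
  Sd branch = 0.01025·Sd^0.27·e^(0.036·RH+0.049·T) = 1.473 μm/a
  sum: 1.065 + 1.473 → r_corr = 2.538 μm/a
  mass loss = 2.538 μm/a × 8.96 g/cm³ = 22.74 g·m⁻²·a⁻¹
Ordering by g·m⁻²·a⁻¹: copper (22.7) > zinc (14.4)

copper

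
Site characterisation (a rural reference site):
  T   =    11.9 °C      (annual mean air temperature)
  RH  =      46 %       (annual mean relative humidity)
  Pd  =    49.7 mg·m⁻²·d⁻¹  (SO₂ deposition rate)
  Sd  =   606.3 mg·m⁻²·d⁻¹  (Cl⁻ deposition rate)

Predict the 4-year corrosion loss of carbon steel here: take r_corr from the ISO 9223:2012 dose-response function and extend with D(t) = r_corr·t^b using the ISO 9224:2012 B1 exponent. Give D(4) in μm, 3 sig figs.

D(4) = 145 μm

carbon steel: temperature factor f = -0.054·(1.9) = -0.1026
  Pd branch = 1.77·Pd^0.52·e^(0.02·RH+f) = 30.55 μm/a
  Sd branch = 0.102·Sd^0.62·e^(0.033·RH+0.04·T) = 39.8 μm/a
  sum: 30.55 + 39.8 → r_corr = 70.35 μm/a
Power-law: D(4) = r_corr · 4^0.523
  D(4) = 70.35 × 4^0.523 = 70.35 × 2.065 = 145.3 μm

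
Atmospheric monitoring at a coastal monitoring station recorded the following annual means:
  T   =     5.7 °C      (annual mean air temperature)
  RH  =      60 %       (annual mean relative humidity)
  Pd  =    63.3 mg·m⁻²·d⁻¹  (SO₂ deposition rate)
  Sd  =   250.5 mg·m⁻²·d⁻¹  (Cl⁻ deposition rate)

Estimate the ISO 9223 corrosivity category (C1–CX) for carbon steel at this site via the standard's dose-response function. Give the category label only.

C4

carbon steel: temperature factor f = +0.150·(-4.3) = -0.6450
  SO₂ term: 1.77·63.3^0.52·exp(0.02·60-0.6450) = 26.65
  Sd branch = 0.102·Sd^0.62·e^(0.033·RH+0.04·T) = 28.5 μm/a
  r_corr = 26.65 + 28.5 = 55.15 μm/a
ISO 9223 Table 2 (carbon steel): 50 < 55.1 ≤ 80 μm/a ⇒ C4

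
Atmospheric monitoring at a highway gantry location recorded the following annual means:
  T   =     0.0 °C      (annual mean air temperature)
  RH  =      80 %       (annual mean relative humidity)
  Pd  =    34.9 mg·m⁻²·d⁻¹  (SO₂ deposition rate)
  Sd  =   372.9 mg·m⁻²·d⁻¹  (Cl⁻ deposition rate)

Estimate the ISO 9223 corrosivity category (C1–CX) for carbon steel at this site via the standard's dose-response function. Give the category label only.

carbon steel: T≤10 °C ⇒ hinge +0.150·(0.0−10) = -1.5000
  Pd branch = 1.77·Pd^0.52·e^(0.02·RH+f) = 12.41 μm/a
  Cl⁻ term: 0.102·372.9^0.62·exp(0.033·80+0.04·0.0) = 56.17
  r_corr = 12.41 + 56.17 = 68.58 μm/a
Category bounds: 50…80 μm/a bracket r_corr ⇒ C4

C4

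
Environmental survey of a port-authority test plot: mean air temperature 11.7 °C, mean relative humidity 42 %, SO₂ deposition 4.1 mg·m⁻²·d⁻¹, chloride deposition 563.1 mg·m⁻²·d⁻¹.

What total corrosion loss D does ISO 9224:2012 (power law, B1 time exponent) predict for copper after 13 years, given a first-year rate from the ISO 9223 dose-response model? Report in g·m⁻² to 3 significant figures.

D(13) = 26.6 g·m⁻²

copper: temperature factor f = -0.080·(1.7) = -0.1360
  Pd branch = 0.0053·Pd^0.26·e^(0.059·RH+f) = 0.07956 μm/a
  Cl⁻ term: 0.01025·563.1^0.27·exp(0.036·42+0.049·11.7) = 0.4561
  r_corr = 0.07956 + 0.4561 = 0.5356 μm/a
Power-law: D(13) = r_corr · 13^0.667
  D(13) = 0.5356 × 13^0.667 = 0.5356 × 5.534 = 2.964 μm
  Mass loss = 2.964 μm × 8.96 g/cm³ = 26.56 g·m⁻²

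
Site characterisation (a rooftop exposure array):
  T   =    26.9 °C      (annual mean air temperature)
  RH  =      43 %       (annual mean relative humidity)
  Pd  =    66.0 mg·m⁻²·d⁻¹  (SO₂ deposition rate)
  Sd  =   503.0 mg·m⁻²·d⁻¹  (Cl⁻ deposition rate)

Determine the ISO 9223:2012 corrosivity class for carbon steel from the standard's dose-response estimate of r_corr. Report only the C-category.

carbon steel: f(T) = -0.054·(T−10) [T>10 °C] = -0.9126
  Pd branch = 1.77·Pd^0.52·e^(0.02·RH+f) = 14.84 μm/a
  Cl⁻ term: 0.102·503.0^0.62·exp(0.033·43+0.04·26.9) = 58.5
  r_corr = 14.84 + 58.5 = 73.33 μm/a
Category bounds: 50…80 μm/a bracket r_corr ⇒ C4

C4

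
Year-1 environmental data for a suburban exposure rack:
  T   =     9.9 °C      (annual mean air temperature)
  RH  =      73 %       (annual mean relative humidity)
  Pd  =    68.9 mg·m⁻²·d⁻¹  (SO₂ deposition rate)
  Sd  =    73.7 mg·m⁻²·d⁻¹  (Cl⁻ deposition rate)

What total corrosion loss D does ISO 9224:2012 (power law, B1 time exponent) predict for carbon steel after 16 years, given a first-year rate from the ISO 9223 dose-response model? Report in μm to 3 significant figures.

D(16) = 393 μm

carbon steel: f(T) = +0.150·(T−10) [T≤10 °C] = -0.0150
  Pd branch = 1.77·Pd^0.52·e^(0.02·RH+f) = 67.83 μm/a
  Sd branch = 0.102·Sd^0.62·e^(0.033·RH+0.04·T) = 24.25 μm/a
  r_corr = 67.83 + 24.25 = 92.07 μm/a
ISO 9224: D(t) = r_corr · t^b with b = 0.523 (carbon steel, B1)
  D(16) = 92.07 × 16^0.523 = 92.07 × 4.263 = 392.5 μm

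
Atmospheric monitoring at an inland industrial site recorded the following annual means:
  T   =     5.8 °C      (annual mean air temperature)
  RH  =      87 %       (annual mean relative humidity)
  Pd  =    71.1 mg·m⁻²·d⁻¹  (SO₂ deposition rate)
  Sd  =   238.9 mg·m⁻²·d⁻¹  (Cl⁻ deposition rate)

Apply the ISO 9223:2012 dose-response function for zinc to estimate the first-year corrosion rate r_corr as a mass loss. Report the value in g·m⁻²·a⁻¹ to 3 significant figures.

zinc: T≤10 °C ⇒ hinge +0.038·(5.8−10) = -0.1596
  Pd branch = 0.0129·Pd^0.44·e^(0.046·RH+f) = 3.928 μm/a
  Sd branch = 0.0175·Sd^0.57·e^(0.008·RH+0.085·T) = 1.303 μm/a
  r_corr = 3.928 + 1.303 = 5.231 μm/a
Convert to mass loss: 5.231 μm/a × 7.14 g/cm³ = 37.35 g·m⁻²·a⁻¹

r_corr = 37.3 g·m⁻²·a⁻¹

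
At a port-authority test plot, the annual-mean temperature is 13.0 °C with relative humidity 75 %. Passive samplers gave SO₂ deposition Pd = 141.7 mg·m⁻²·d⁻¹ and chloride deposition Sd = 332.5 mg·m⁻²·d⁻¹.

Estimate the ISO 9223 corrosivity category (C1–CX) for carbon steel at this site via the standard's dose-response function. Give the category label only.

carbon steel: f(T) = -0.054·(T−10) [T>10 °C] = -0.1620
  sulphur-dioxide contribution → 88.67 μm/a
  chloride contribution → 74.61 μm/a
  ⇒ r_corr(carbon steel) = 163.3 μm/a
Category bounds: 80…200 μm/a bracket r_corr ⇒ C5

C5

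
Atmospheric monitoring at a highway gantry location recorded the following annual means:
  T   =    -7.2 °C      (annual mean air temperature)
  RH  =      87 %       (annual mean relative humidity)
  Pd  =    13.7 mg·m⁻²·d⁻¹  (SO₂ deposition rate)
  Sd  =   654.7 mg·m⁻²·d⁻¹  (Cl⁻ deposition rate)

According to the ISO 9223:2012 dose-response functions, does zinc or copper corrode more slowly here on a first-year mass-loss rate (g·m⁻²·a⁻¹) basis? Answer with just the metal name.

zinc: f(T) = +0.038·(T−10) [T≤10 °C] = -0.6536
  SO₂ term: 0.0129·13.7^0.44·exp(0.046·87-0.6536) = 1.161
  Cl⁻ term: 0.0175·654.7^0.57·exp(0.008·87+0.085·-7.2) = 0.7668
  r_corr = 1.161 + 0.7668 = 1.928 μm/a
  mass loss = 1.928 μm/a × 7.14 g/cm³ = 13.77 g·m⁻²·a⁻¹
copper: f(T) = +0.126·(T−10) [T≤10 °C] = -2.1672
  SO₂ term: 0.0053·13.7^0.26·exp(0.059·87-2.1672) = 0.2032
  Cl⁻ term: 0.01025·654.7^0.27·exp(0.036·87+0.049·-7.2) = 0.9507
  r_corr = 0.2032 + 0.9507 = 1.154 μm/a
  mass loss = 1.154 μm/a × 8.96 g/cm³ = 10.34 g·m⁻²·a⁻¹
Ordering by g·m⁻²·a⁻¹: zinc (13.8) > copper (10.3)

copper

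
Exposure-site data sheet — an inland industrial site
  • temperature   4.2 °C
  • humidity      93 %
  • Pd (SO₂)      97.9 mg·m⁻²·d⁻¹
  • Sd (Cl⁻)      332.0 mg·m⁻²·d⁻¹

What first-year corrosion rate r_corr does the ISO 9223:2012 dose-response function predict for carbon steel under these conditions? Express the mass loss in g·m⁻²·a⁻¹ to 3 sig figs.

carbon steel: f(T) = +0.150·(T−10) [T≤10 °C] = -0.8700
  SO₂ term: 1.77·97.9^0.52·exp(0.02·93-0.8700) = 51.66
  Cl⁻ term: 0.102·332.0^0.62·exp(0.033·93+0.04·4.2) = 94.95
  sum: 51.66 + 94.95 → r_corr = 146.6 μm/a
Convert to mass loss: 146.6 μm/a × 7.85 g/cm³ = 1151 g·m⁻²·a⁻¹

r_corr = 1.15e+03 g·m⁻²·a⁻¹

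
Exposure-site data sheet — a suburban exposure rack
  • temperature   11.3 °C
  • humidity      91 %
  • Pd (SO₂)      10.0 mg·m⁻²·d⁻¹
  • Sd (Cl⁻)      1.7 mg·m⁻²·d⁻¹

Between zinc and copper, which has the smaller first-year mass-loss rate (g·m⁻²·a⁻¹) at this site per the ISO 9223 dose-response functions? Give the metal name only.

zinc: T>10 °C ⇒ hinge -0.071·(11.3−10) = -0.0923
  Pd branch = 0.0129·Pd^0.44·e^(0.046·RH+f) = 2.13 μm/a
  Sd branch = 0.0175·Sd^0.57·e^(0.008·RH+0.085·T) = 0.1281 μm/a
  sum: 2.13 + 0.1281 → r_corr = 2.259 μm/a
  mass loss = 2.259 μm/a × 7.14 g/cm³ = 16.13 g·m⁻²·a⁻¹
copper: f(T) = -0.080·(T−10) [T>10 °C] = -0.1040
  Pd branch = 0.0053·Pd^0.26·e^(0.059·RH+f) = 1.866 μm/a
  Cl⁻ term: 0.01025·1.7^0.27·exp(0.036·91+0.049·11.3) = 0.5447
  r_corr = 1.866 + 0.5447 = 2.41 μm/a
  mass loss = 2.41 μm/a × 8.96 g/cm³ = 21.6 g·m⁻²·a⁻¹
Ordering by g·m⁻²·a⁻¹: copper (21.6) > zinc (16.1)

zinc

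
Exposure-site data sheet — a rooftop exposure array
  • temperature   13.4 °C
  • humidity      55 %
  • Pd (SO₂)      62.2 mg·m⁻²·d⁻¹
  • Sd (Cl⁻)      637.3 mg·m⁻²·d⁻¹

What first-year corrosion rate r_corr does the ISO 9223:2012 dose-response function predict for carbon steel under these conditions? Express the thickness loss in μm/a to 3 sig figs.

carbon steel: T>10 °C ⇒ hinge -0.054·(13.4−10) = -0.1836
  sulphur-dioxide contribution → 37.91 μm/a
  chloride contribution → 58.66 μm/a
  total first-year rate 96.57 μm/a

r_corr = 96.6 μm/a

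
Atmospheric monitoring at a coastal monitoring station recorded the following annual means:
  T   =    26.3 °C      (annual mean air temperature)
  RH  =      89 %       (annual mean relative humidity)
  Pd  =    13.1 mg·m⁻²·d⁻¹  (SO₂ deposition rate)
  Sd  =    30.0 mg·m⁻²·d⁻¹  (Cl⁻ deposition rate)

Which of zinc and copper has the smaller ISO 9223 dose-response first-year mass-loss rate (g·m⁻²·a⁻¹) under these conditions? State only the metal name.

zinc: T>10 °C ⇒ hinge -0.071·(26.3−10) = -1.1573
  SO₂ term: 0.0129·13.1^0.44·exp(0.046·89-1.1573) = 0.7544
  Sd branch = 0.0175·Sd^0.57·e^(0.008·RH+0.085·T) = 2.318 μm/a
  sum: 0.7544 + 2.318 → r_corr = 3.072 μm/a
  mass loss = 3.072 μm/a × 7.14 g/cm³ = 21.94 g·m⁻²·a⁻¹
copper: T>10 °C ⇒ hinge -0.080·(26.3−10) = -1.3040
  SO₂ term: 0.0053·13.1^0.26·exp(0.059·89-1.3040) = 0.5357
  Cl⁻ term: 0.01025·30.0^0.27·exp(0.036·89+0.049·26.3) = 2.295
  sum: 0.5357 + 2.295 → r_corr = 2.83 μm/a
  mass loss = 2.83 μm/a × 8.96 g/cm³ = 25.36 g·m⁻²·a⁻¹
Ordering by g·m⁻²·a⁻¹: copper (25.4) > zinc (21.9)

zinc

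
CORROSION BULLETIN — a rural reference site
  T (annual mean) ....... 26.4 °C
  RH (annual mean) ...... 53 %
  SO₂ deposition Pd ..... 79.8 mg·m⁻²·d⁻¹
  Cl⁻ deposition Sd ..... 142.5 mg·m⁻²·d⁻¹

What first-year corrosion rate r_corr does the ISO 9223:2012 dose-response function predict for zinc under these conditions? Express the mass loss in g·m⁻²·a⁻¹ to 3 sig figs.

zinc: f(T) = -0.071·(T−10) [T>10 °C] = -1.1644
  SO₂ term: 0.0129·79.8^0.44·exp(0.046·53-1.1644) = 0.3167
  Cl⁻ term: 0.0175·142.5^0.57·exp(0.008·53+0.085·26.4) = 4.26
  sum: 0.3167 + 4.26 → r_corr = 4.577 μm/a
Convert to mass loss: 4.577 μm/a × 7.14 g/cm³ = 32.68 g·m⁻²·a⁻¹

r_corr = 32.7 g·m⁻²·a⁻¹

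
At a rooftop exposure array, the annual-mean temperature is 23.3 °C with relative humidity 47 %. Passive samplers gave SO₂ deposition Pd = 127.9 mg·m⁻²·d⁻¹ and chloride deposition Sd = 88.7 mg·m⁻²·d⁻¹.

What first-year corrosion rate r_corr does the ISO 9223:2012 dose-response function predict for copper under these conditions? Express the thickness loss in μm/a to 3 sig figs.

r_corr = 0.689 μm/a

copper: temperature factor f = -0.080·(13.3) = -1.0640
  SO₂ term: 0.0053·127.9^0.26·exp(0.059·47-1.0640) = 0.1033
  Cl⁻ term: 0.01025·88.7^0.27·exp(0.036·47+0.049·23.3) = 0.5852
  sum: 0.1033 + 0.5852 → r_corr = 0.6886 μm/a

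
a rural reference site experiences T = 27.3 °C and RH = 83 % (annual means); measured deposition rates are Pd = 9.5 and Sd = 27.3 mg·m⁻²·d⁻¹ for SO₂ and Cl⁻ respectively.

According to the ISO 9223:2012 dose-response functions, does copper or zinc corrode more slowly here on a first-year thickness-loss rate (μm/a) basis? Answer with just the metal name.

copper

copper: f(T) = -0.080·(T−10) [T>10 °C] = -1.3840
  sulphur-dioxide contribution → 0.3193 μm/a
  chloride contribution → 1.893 μm/a
  total first-year rate 2.212 μm/a
zinc: T>10 °C ⇒ hinge -0.071·(27.3−10) = -1.2283
  sulphur-dioxide contribution → 0.4629 μm/a
  chloride contribution → 2.279 μm/a
  total first-year rate 2.742 μm/a
Ordering by μm/a: zinc (2.74) > copper (2.21)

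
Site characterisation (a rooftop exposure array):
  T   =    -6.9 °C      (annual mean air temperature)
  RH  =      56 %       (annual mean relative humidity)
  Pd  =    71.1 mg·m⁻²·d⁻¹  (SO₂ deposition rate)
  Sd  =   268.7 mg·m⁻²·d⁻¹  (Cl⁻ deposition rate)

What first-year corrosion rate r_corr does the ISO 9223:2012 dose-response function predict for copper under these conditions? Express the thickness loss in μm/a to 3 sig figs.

r_corr = 0.300 μm/a

copper: T≤10 °C ⇒ hinge +0.126·(-6.9−10) = -2.1294
  Pd branch = 0.0053·Pd^0.26·e^(0.059·RH+f) = 0.05199 μm/a
  Sd branch = 0.01025·Sd^0.27·e^(0.036·RH+0.049·T) = 0.2485 μm/a
  r_corr = 0.05199 + 0.2485 = 0.3005 μm/a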